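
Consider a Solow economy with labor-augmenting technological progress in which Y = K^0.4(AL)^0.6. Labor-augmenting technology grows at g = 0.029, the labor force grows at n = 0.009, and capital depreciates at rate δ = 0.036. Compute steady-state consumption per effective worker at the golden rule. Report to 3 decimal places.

n + g + δ = 0.009 + 0.029 + 0.036 = 0.074.
Setting f'(k) = n+g+δ gives 0.4·k^(0.4−1) = 0.074, hence k_gold = (0.4/0.074)^(1/0.6) ≈ 16.6487.
y_gold = 16.6487^0.4 ≈ 3.0800.
c_gold = y_gold − (n+g+δ)·k_gold = 3.0800 − 0.074·16.6487 ≈ 1.8480.

c_gold ≈ 1.848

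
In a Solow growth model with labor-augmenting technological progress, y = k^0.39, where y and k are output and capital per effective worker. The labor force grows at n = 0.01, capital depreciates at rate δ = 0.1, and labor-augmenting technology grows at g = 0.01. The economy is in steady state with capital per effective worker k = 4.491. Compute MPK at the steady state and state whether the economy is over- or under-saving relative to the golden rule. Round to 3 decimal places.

under-saving; MPK ≈ 0.156

Break-even investment rate: n + g + δ = 0.01 + 0.01 + 0.1 = 0.12.
MPK = 0.39·k^(0.39−1) = 0.39·4.491^(-0.61) ≈ 0.1560.
MPK > 0.12, so the economy is dynamically efficient (under-saving).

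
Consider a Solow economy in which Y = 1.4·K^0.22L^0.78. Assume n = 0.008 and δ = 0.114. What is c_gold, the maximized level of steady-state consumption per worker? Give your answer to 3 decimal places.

c_gold ≈ 1.418

Break-even investment rate: n + δ = 0.008 + 0.114 = 0.122.
Setting f'(k) = n+δ gives 0.22·1.4·k^(0.22−1) = 0.122, hence k_gold = (0.22·1.4/0.122)^(1/0.78) ≈ 3.2782.
y_gold = 1.4·3.2782^0.22 ≈ 1.8179.
c_gold = y_gold − (n+δ)·k_gold = 1.8179 − 0.122·3.2782 ≈ 1.4180.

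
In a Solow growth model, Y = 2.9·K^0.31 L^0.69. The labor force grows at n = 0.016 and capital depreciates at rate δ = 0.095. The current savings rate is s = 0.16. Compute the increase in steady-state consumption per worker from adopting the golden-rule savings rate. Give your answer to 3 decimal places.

Break-even investment rate: n + δ = 0.016 + 0.095 = 0.111.
Current steady state (s = 0.16): k* = (0.16·2.9/0.111)^(1/0.69) ≈ 7.9485, y* = 2.9·7.9485^0.31 ≈ 5.5142, c* = (1−0.16)·5.5142 ≈ 4.6320.
At the golden rule the marginal product of capital equals n+δ: 0.31·2.9·k^(0.31−1) = 0.111. Solving, k_gold = (0.31·2.9/0.111)^(1/0.69) ≈ 20.7288.
y_gold = 2.9·20.7288^0.31 ≈ 7.4223, c_gold = y_gold − 0.111·k_gold ≈ 5.1214.
Gain: Δc = 5.1214 − 4.6320 ≈ 0.4894.

Δc ≈ 0.489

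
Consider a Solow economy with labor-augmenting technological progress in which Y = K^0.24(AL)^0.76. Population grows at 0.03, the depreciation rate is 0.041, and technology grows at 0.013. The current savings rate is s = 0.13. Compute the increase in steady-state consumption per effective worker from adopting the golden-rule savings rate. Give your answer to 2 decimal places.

Δc ≈ 0.06

Capital per effective worker breaks even when investment replaces (n + g + δ)·k; here n + g + δ = 0.084.
Current steady state (s = 0.13): k* = (0.13/0.084)^(1/0.76) ≈ 1.7765, y* = 1.7765^0.24 ≈ 1.1479, c* = (1−0.13)·1.1479 ≈ 0.9986.
Setting f'(k) = n+g+δ gives 0.24·k^(0.24−1) = 0.084, hence k_gold = (0.24/0.084)^(1/0.76) ≈ 3.9803.
y_gold = 3.9803^0.24 ≈ 1.3931, c_gold = y_gold − 0.084·k_gold ≈ 1.0587.
Gain: Δc = 1.0587 − 0.9986 ≈ 0.0601.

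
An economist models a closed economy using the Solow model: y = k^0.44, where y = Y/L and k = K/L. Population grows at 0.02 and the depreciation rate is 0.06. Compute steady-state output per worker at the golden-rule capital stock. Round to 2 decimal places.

y_gold ≈ 3.82

The effective depreciation rate is n + δ = 0.02 + 0.06 = 0.08.
Golden rule sets MPK = n+δ: 0.44·k^(0.44−1) = 0.08, so k_gold = (0.44/0.08)^(1/0.56) ≈ 20.9931.
Output: y_gold = k_gold^0.44 = 20.9931^0.44 ≈ 3.8169.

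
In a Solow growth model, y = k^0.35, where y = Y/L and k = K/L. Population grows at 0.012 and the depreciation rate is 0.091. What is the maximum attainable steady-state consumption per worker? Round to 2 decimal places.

c_gold ≈ 1.26

The effective depreciation rate is n + δ = 0.012 + 0.091 = 0.103.
At the golden rule the marginal product of capital equals n+δ: 0.35·k^(0.35−1) = 0.103. Solving, k_gold = (0.35/0.103)^(1/0.65) ≈ 6.5657.
y_gold = 6.5657^0.35 ≈ 1.9322.
c_gold = y_gold − (n+δ)·k_gold = 1.9322 − 0.103·6.5657 ≈ 1.2559.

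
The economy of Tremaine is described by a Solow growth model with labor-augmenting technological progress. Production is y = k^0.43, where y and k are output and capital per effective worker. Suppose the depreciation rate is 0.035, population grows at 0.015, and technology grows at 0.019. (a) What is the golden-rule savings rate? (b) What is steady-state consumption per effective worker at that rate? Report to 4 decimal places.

(a) s_gold = 0.4300; (b) c_gold ≈ 2.2663

n + g + δ = 0.015 + 0.019 + 0.035 = 0.069.
For Cobb-Douglas, s_gold equals capital's share: s_gold = 0.43.
Golden rule sets MPK = n+g+δ: 0.43·k^(0.43−1) = 0.069, so k_gold = (0.43/0.069)^(1/0.57) ≈ 24.7782.
y_gold = 24.7782^0.43 ≈ 3.9760; c_gold = (1−0.43)·y_gold ≈ 2.2663.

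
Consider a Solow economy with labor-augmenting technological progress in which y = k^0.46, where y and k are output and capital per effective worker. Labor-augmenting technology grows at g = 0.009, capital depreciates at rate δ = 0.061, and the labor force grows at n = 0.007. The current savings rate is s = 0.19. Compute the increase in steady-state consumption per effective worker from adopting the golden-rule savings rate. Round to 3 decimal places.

Δc ≈ 0.727

Break-even investment rate: n + g + δ = 0.007 + 0.009 + 0.061 = 0.077.
Current steady state (s = 0.19): k* = (0.19/0.077)^(1/0.54) ≈ 5.3261, y* = 5.3261^0.46 ≈ 2.1585, c* = (1−0.19)·2.1585 ≈ 1.7484.
Golden rule sets MPK = n+g+δ: 0.46·k^(0.46−1) = 0.077, so k_gold = (0.46/0.077)^(1/0.54) ≈ 27.3862.
y_gold = 27.3862^0.46 ≈ 4.5842, c_gold = y_gold − 0.077·k_gold ≈ 2.4755.
Gain: Δc = 2.4755 − 1.7484 ≈ 0.7271.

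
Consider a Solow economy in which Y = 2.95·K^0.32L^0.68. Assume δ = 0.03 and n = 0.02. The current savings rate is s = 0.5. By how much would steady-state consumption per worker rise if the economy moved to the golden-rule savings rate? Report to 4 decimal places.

Capital per worker breaks even when investment replaces (n + δ)·k; here n + δ = 0.05.
Current steady state (s = 0.5): k* = (0.5·2.95/0.05)^(1/0.68) ≈ 145.0451, y* = 2.95·145.0451^0.32 ≈ 14.5045, c* = (1−0.5)·14.5045 ≈ 7.2523.
Golden rule sets MPK = n+δ: 0.32·2.95·k^(0.32−1) = 0.05, so k_gold = (0.32·2.95/0.05)^(1/0.68) ≈ 75.2443.
y_gold = 2.95·75.2443^0.32 ≈ 11.7569, c_gold = y_gold − 0.05·k_gold ≈ 7.9947.
Gain: Δc = 7.9947 − 7.2523 ≈ 0.7425.

Δc ≈ 0.7425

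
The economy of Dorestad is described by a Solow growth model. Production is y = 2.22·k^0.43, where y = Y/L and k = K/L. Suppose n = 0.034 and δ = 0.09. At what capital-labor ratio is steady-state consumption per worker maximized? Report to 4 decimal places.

k_gold ≈ 35.8994

Capital per worker breaks even when investment replaces (n + δ)·k; here n + δ = 0.124.
At the golden rule the marginal product of capital equals n+δ: 0.43·2.22·k^(0.43−1) = 0.124. Solving, k_gold = (0.43·2.22/0.124)^(1/0.57) ≈ 35.8994.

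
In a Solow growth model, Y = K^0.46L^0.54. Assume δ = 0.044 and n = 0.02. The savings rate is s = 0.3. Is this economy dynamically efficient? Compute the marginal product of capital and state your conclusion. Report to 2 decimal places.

dynamically efficient; MPK ≈ 0.10

The effective depreciation rate is n + δ = 0.02 + 0.044 = 0.064.
Steady-state k*: s·k^0.46 = 0.064·k gives k* = (0.3/0.064)^(1/0.54) ≈ 17.4777.
MPK = 0.46·17.4777^(-0.54) ≈ 0.0981.
MPK > n+δ = 0.064, so the economy is dynamically efficient (under-saving).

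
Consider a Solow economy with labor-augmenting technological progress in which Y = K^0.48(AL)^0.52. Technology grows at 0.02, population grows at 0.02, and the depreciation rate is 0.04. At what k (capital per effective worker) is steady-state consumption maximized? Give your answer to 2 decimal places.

n + g + δ = 0.02 + 0.02 + 0.04 = 0.08.
Setting f'(k) = n+g+δ gives 0.48·k^(0.48−1) = 0.08, hence k_gold = (0.48/0.08)^(1/0.52) ≈ 31.3650.

k_gold ≈ 31.36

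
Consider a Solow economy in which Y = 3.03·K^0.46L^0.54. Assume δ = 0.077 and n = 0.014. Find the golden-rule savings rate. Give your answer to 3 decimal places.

s_gold = 0.460

Capital per worker breaks even when investment replaces (n + δ)·k; here n + δ = 0.091.
At the golden rule MPK = n+δ, and in any Cobb-Douglas steady state s = (n+δ)·k/y = MPK·k/y = capital's share 0.46.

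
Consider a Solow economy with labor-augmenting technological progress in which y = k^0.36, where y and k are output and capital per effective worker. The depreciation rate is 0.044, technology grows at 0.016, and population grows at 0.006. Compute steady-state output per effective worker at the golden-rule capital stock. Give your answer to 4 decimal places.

y_gold ≈ 2.5967

Break-even investment rate: n + g + δ = 0.006 + 0.016 + 0.044 = 0.066.
Maximizing c = f(k) − (n+g+δ)·k gives f'(k) = n+g+δ, i.e. 0.36·k^(0.36−1) = 0.066, so k_gold = (0.36/0.066)^(1/0.64) ≈ 14.1640.
Output: y_gold = k_gold^0.36 = 14.1640^0.36 ≈ 2.5967.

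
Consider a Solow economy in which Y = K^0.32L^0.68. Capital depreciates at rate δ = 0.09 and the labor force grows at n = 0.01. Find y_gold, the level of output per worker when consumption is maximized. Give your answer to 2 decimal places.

y_gold ≈ 1.73

The effective depreciation rate is n + δ = 0.01 + 0.09 = 0.1.
Setting f'(k) = n+δ gives 0.32·k^(0.32−1) = 0.1, hence k_gold = (0.32/0.1)^(1/0.68) ≈ 5.5318.
Output: y_gold = k_gold^0.32 = 5.5318^0.32 ≈ 1.7287.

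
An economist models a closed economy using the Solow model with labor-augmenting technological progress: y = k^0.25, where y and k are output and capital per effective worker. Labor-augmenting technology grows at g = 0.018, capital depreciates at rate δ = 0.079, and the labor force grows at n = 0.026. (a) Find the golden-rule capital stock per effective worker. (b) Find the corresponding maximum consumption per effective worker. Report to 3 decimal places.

(a) k_gold ≈ 2.575; (b) c_gold ≈ 0.950

Capital per effective worker breaks even when investment replaces (n + g + δ)·k; here n + g + δ = 0.123.
Setting f'(k) = n+g+δ gives 0.25·k^(0.25−1) = 0.123, hence k_gold = (0.25/0.123)^(1/0.75) ≈ 2.5746.
y_gold = 2.5746^0.25 ≈ 1.2667; c_gold = y_gold − 0.123·k_gold ≈ 0.9500.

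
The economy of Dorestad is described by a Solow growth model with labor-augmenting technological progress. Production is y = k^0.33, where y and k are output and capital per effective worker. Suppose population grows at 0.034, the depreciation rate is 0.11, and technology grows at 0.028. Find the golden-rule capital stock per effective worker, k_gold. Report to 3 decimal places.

The effective depreciation rate is n + g + δ = 0.034 + 0.028 + 0.11 = 0.172.
Maximizing c = f(k) − (n+g+δ)·k gives f'(k) = n+g+δ, i.e. 0.33·k^(0.33−1) = 0.172, so k_gold = (0.33/0.172)^(1/0.67) ≈ 2.6446.

k_gold ≈ 2.645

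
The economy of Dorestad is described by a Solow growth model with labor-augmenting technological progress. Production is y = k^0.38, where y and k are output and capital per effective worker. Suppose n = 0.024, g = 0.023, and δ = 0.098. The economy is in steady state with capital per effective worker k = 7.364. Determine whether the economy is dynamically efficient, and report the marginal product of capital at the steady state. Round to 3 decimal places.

dynamically inefficient; MPK ≈ 0.110

Capital per effective worker breaks even when investment replaces (n + g + δ)·k; here n + g + δ = 0.145.
MPK = 0.38·k^(0.38−1) = 0.38·7.364^(-0.62) ≈ 0.1102.
MPK < 0.145, so the economy is dynamically inefficient (over-saving).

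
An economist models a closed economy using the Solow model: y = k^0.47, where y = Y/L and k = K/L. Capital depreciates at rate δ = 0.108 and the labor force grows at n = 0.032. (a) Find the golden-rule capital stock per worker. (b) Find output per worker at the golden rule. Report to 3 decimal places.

The effective depreciation rate is n + δ = 0.032 + 0.108 = 0.14.
At the golden rule the marginal product of capital equals n+δ: 0.47·k^(0.47−1) = 0.14. Solving, k_gold = (0.47/0.14)^(1/0.53) ≈ 9.8264.
y_gold = 9.8264^0.47 ≈ 2.9270.

(a) k_gold ≈ 9.826; (b) y_gold ≈ 2.927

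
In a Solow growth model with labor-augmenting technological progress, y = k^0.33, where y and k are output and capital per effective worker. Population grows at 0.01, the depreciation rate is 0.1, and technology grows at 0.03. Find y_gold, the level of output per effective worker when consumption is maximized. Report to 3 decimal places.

y_gold ≈ 1.526

Break-even investment rate: n + g + δ = 0.01 + 0.03 + 0.1 = 0.14.
At the golden rule the marginal product of capital equals n+g+δ: 0.33·k^(0.33−1) = 0.14. Solving, k_gold = (0.33/0.14)^(1/0.67) ≈ 3.5958.
Output: y_gold = k_gold^0.33 = 3.5958^0.33 ≈ 1.5255.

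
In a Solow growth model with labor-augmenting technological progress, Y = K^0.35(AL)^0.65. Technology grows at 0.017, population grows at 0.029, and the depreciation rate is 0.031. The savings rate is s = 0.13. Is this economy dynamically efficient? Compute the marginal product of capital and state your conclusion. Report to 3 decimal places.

Break-even investment rate: n + g + δ = 0.029 + 0.017 + 0.031 = 0.077.
Steady-state k*: s·k^0.35 = 0.077·k gives k* = (0.13/0.077)^(1/0.65) ≈ 2.2383.
MPK = 0.35·2.2383^(-0.65) ≈ 0.2073.
MPK > n+g+δ = 0.077, so the economy is dynamically efficient (under-saving).

dynamically efficient; MPK ≈ 0.207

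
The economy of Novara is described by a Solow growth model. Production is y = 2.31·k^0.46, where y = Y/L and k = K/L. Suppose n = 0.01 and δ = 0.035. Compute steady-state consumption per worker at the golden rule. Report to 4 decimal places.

n + δ = 0.01 + 0.035 = 0.045.
Golden rule sets MPK = n+δ: 0.46·2.31·k^(0.46−1) = 0.045, so k_gold = (0.46·2.31/0.045)^(1/0.54) ≈ 349.0470.
y_gold = 2.31·349.0470^0.46 ≈ 34.1459.
c_gold = y_gold − (n+δ)·k_gold = 34.1459 − 0.045·349.0470 ≈ 18.4388.

c_gold ≈ 18.4388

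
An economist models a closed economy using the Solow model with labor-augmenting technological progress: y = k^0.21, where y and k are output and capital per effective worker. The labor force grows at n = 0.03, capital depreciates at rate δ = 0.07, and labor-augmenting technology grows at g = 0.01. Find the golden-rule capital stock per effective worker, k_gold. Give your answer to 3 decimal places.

k_gold ≈ 2.267

n + g + δ = 0.03 + 0.01 + 0.07 = 0.11.
Setting f'(k) = n+g+δ gives 0.21·k^(0.21−1) = 0.11, hence k_gold = (0.21/0.11)^(1/0.79) ≈ 2.2671.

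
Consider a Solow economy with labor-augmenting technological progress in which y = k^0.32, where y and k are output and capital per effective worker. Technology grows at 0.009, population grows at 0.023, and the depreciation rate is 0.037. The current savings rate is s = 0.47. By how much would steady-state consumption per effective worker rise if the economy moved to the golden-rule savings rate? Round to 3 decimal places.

Capital per effective worker breaks even when investment replaces (n + g + δ)·k; here n + g + δ = 0.069.
Current steady state (s = 0.47): k* = (0.47/0.069)^(1/0.68) ≈ 16.8022, y* = 16.8022^0.32 ≈ 2.4667, c* = (1−0.47)·2.4667 ≈ 1.3074.
Setting f'(k) = n+g+δ gives 0.32·k^(0.32−1) = 0.069, hence k_gold = (0.32/0.069)^(1/0.68) ≈ 9.5467.
y_gold = 9.5467^0.32 ≈ 2.0585, c_gold = y_gold − 0.069·k_gold ≈ 1.3998.
Gain: Δc = 1.3998 − 1.3074 ≈ 0.0924.

Δc ≈ 0.092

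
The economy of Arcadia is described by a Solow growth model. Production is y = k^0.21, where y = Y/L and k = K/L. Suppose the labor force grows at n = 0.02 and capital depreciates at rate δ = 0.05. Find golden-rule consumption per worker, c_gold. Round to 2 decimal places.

c_gold ≈ 1.06

Capital per worker breaks even when investment replaces (n + δ)·k; here n + δ = 0.07.
Setting f'(k) = n+δ gives 0.21·k^(0.21−1) = 0.07, hence k_gold = (0.21/0.07)^(1/0.79) ≈ 4.0175.
y_gold = 4.0175^0.21 ≈ 1.3392.
c_gold = y_gold − (n+δ)·k_gold = 1.3392 − 0.07·4.0175 ≈ 1.0579.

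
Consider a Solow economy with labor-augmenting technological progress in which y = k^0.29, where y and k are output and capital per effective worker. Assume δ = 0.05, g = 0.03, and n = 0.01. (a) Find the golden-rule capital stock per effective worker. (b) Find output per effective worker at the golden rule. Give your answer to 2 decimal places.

(a) k_gold ≈ 5.20; (b) y_gold ≈ 1.61

Break-even investment rate: n + g + δ = 0.01 + 0.03 + 0.05 = 0.09.
Golden rule sets MPK = n+g+δ: 0.29·k^(0.29−1) = 0.09, so k_gold = (0.29/0.09)^(1/0.71) ≈ 5.1965.
y_gold = 5.1965^0.29 ≈ 1.6127.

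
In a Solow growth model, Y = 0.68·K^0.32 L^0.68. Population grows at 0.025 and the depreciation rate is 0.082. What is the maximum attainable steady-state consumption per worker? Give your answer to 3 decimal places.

c_gold ≈ 0.646

Capital per worker breaks even when investment replaces (n + δ)·k; here n + δ = 0.107.
Maximizing c = f(k) − (n+δ)·k gives f'(k) = n+δ, i.e. 0.32·0.68·k^(0.32−1) = 0.107, so k_gold = (0.32·0.68/0.107)^(1/0.68) ≈ 2.8402.
y_gold = 0.68·2.8402^0.32 ≈ 0.9497.
c_gold = y_gold − (n+δ)·k_gold = 0.9497 − 0.107·2.8402 ≈ 0.6458.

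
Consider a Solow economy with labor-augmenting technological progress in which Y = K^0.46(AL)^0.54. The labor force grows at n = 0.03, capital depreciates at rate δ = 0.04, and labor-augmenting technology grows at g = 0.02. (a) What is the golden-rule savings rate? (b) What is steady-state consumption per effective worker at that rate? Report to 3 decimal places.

(a) s_gold = 0.460; (b) c_gold ≈ 2.167

Break-even investment rate: n + g + δ = 0.03 + 0.02 + 0.04 = 0.09.
For Cobb-Douglas, s_gold equals capital's share: s_gold = 0.46.
At the golden rule the marginal product of capital equals n+g+δ: 0.46·k^(0.46−1) = 0.09. Solving, k_gold = (0.46/0.09)^(1/0.54) ≈ 20.5147.
y_gold = 20.5147^0.46 ≈ 4.0137; c_gold = (1−0.46)·y_gold ≈ 2.1674.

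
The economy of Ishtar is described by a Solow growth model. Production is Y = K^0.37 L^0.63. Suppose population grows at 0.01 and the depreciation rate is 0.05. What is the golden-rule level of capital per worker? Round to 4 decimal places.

Capital per worker breaks even when investment replaces (n + δ)·k; here n + δ = 0.06.
Setting f'(k) = n+δ gives 0.37·k^(0.37−1) = 0.06, hence k_gold = (0.37/0.06)^(1/0.63) ≈ 17.9493.

k_gold ≈ 17.9493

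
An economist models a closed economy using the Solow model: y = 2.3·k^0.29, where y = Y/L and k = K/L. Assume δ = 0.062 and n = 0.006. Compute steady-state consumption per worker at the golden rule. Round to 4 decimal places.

n + δ = 0.006 + 0.062 = 0.068.
Setting f'(k) = n+δ gives 0.29·2.3·k^(0.29−1) = 0.068, hence k_gold = (0.29·2.3/0.068)^(1/0.71) ≈ 24.9255.
y_gold = 2.3·24.9255^0.29 ≈ 5.8446.
c_gold = y_gold − (n+δ)·k_gold = 5.8446 − 0.068·24.9255 ≈ 4.1497.

c_gold ≈ 4.1497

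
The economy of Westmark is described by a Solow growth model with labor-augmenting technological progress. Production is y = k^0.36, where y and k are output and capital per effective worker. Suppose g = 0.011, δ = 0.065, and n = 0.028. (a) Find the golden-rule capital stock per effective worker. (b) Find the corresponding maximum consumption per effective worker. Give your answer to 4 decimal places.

The effective depreciation rate is n + g + δ = 0.028 + 0.011 + 0.065 = 0.104.
Maximizing c = f(k) − (n+g+δ)·k gives f'(k) = n+g+δ, i.e. 0.36·k^(0.36−1) = 0.104, so k_gold = (0.36/0.104)^(1/0.64) ≈ 6.9600.
y_gold = 6.9600^0.36 ≈ 2.0107; c_gold = y_gold − 0.104·k_gold ≈ 1.2868.

(a) k_gold ≈ 6.9600; (b) c_gold ≈ 1.2868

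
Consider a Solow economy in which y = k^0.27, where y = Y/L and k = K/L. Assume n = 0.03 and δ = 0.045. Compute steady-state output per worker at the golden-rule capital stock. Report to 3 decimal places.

y_gold ≈ 1.606

The effective depreciation rate is n + δ = 0.03 + 0.045 = 0.075.
At the golden rule the marginal product of capital equals n+δ: 0.27·k^(0.27−1) = 0.075. Solving, k_gold = (0.27/0.075)^(1/0.73) ≈ 5.7817.
Output: y_gold = k_gold^0.27 = 5.7817^0.27 ≈ 1.6060.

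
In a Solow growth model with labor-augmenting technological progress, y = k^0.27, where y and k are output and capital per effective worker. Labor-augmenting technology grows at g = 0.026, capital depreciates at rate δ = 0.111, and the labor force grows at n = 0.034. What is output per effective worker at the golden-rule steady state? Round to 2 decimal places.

The effective depreciation rate is n + g + δ = 0.034 + 0.026 + 0.111 = 0.171.
Golden rule sets MPK = n+g+δ: 0.27·k^(0.27−1) = 0.171, so k_gold = (0.27/0.171)^(1/0.73) ≈ 1.8695.
Output: y_gold = k_gold^0.27 = 1.8695^0.27 ≈ 1.1840.

y_gold ≈ 1.18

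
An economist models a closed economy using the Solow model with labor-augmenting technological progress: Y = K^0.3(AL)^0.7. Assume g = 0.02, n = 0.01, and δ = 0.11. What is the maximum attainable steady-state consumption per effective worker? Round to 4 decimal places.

c_gold ≈ 0.9704

The effective depreciation rate is n + g + δ = 0.01 + 0.02 + 0.11 = 0.14.
Golden rule sets MPK = n+g+δ: 0.3·k^(0.3−1) = 0.14, so k_gold = (0.3/0.14)^(1/0.7) ≈ 2.9706.
y_gold = 2.9706^0.3 ≈ 1.3863.
c_gold = y_gold − (n+g+δ)·k_gold = 1.3863 − 0.14·2.9706 ≈ 0.9704.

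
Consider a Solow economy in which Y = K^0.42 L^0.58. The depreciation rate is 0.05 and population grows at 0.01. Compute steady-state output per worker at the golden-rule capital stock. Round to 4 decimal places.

The effective depreciation rate is n + δ = 0.01 + 0.05 = 0.06.
Golden rule sets MPK = n+δ: 0.42·k^(0.42−1) = 0.06, so k_gold = (0.42/0.06)^(1/0.58) ≈ 28.6461.
Output: y_gold = k_gold^0.42 = 28.6461^0.42 ≈ 4.0923.

y_gold ≈ 4.0923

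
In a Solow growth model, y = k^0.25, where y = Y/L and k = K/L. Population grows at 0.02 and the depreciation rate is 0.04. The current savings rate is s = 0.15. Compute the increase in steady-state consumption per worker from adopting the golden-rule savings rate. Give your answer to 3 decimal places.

Break-even investment rate: n + δ = 0.02 + 0.04 = 0.06.
Current steady state (s = 0.15): k* = (0.15/0.06)^(1/0.75) ≈ 3.3930, y* = 3.3930^0.25 ≈ 1.3572, c* = (1−0.15)·1.3572 ≈ 1.1536.
Golden rule sets MPK = n+δ: 0.25·k^(0.25−1) = 0.06, so k_gold = (0.25/0.06)^(1/0.75) ≈ 6.7048.
y_gold = 6.7048^0.25 ≈ 1.6091, c_gold = y_gold − 0.06·k_gold ≈ 1.2069.
Gain: Δc = 1.2069 − 1.1536 ≈ 0.0532.

Δc ≈ 0.053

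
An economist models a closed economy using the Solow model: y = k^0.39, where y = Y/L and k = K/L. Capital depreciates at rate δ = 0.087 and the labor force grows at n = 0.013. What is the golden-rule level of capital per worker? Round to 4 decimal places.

n + δ = 0.013 + 0.087 = 0.1.
Maximizing c = f(k) − (n+δ)·k gives f'(k) = n+δ, i.e. 0.39·k^(0.39−1) = 0.1, so k_gold = (0.39/0.1)^(1/0.61) ≈ 9.3102.

k_gold ≈ 9.3102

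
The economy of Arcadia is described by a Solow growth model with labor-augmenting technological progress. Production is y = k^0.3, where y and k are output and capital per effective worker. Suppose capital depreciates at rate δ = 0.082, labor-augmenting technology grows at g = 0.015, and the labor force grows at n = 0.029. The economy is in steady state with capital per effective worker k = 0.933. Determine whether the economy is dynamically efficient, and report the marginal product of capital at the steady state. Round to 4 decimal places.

dynamically efficient; MPK ≈ 0.3149

n + g + δ = 0.029 + 0.015 + 0.082 = 0.126.
MPK = 0.3·k^(0.3−1) = 0.3·0.933^(-0.7) ≈ 0.3149.
MPK > 0.126, so the economy is dynamically efficient (under-saving).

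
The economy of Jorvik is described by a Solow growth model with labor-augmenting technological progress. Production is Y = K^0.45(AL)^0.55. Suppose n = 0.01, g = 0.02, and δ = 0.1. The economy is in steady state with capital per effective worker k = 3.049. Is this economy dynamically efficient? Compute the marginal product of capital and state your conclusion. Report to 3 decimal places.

dynamically efficient; MPK ≈ 0.244

Capital per effective worker breaks even when investment replaces (n + g + δ)·k; here n + g + δ = 0.13.
MPK = 0.45·k^(0.45−1) = 0.45·3.049^(-0.55) ≈ 0.2437.
MPK > 0.13, so the economy is dynamically efficient (under-saving).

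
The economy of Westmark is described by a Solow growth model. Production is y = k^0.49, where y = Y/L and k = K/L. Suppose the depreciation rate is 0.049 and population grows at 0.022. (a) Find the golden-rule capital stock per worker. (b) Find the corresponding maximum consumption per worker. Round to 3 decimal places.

(a) k_gold ≈ 44.155; (b) c_gold ≈ 3.263

The effective depreciation rate is n + δ = 0.022 + 0.049 = 0.071.
Golden rule sets MPK = n+δ: 0.49·k^(0.49−1) = 0.071, so k_gold = (0.49/0.071)^(1/0.51) ≈ 44.1546.
y_gold = 44.1546^0.49 ≈ 6.3979; c_gold = y_gold − 0.071·k_gold ≈ 3.2629.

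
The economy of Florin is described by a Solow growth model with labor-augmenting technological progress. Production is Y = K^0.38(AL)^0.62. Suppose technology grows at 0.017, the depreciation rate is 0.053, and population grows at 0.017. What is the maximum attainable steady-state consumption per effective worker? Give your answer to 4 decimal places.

n + g + δ = 0.017 + 0.017 + 0.053 = 0.087.
At the golden rule the marginal product of capital equals n+g+δ: 0.38·k^(0.38−1) = 0.087. Solving, k_gold = (0.38/0.087)^(1/0.62) ≈ 10.7816.
y_gold = 10.7816^0.38 ≈ 2.4684.
c_gold = y_gold − (n+g+δ)·k_gold = 2.4684 − 0.087·10.7816 ≈ 1.5304.

c_gold ≈ 1.5304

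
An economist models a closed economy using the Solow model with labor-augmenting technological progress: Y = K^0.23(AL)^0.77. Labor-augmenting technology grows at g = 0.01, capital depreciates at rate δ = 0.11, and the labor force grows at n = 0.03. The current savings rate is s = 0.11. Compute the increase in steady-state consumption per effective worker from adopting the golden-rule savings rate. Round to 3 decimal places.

Δc ≈ 0.064

The effective depreciation rate is n + g + δ = 0.03 + 0.01 + 0.11 = 0.15.
Current steady state (s = 0.11): k* = (0.11/0.15)^(1/0.77) ≈ 0.6684, y* = 0.6684^0.23 ≈ 0.9115, c* = (1−0.11)·0.9115 ≈ 0.8113.
At the golden rule the marginal product of capital equals n+g+δ: 0.23·k^(0.23−1) = 0.15. Solving, k_gold = (0.23/0.15)^(1/0.77) ≈ 1.7422.
y_gold = 1.7422^0.23 ≈ 1.1362, c_gold = y_gold − 0.15·k_gold ≈ 0.8749.
Gain: Δc = 0.8749 − 0.8113 ≈ 0.0636.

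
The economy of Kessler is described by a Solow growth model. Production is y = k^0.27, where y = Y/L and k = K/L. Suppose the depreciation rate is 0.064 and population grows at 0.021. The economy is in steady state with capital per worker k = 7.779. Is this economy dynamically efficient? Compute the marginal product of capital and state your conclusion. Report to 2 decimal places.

dynamically inefficient; MPK ≈ 0.06

n + δ = 0.021 + 0.064 = 0.085.
MPK = 0.27·k^(0.27−1) = 0.27·7.779^(-0.73) ≈ 0.0604.
MPK < 0.085, so the economy is dynamically inefficient (over-saving).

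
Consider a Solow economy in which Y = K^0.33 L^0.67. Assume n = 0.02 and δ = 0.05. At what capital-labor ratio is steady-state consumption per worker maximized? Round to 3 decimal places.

k_gold ≈ 10.118

n + δ = 0.02 + 0.05 = 0.07.
Maximizing c = f(k) − (n+δ)·k gives f'(k) = n+δ, i.e. 0.33·k^(0.33−1) = 0.07, so k_gold = (0.33/0.07)^(1/0.67) ≈ 10.1181.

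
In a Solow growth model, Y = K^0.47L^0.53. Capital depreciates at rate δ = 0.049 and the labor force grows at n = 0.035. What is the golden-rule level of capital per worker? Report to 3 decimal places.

n + δ = 0.035 + 0.049 = 0.084.
Setting f'(k) = n+δ gives 0.47·k^(0.47−1) = 0.084, hence k_gold = (0.47/0.084)^(1/0.53) ≈ 25.7619.

k_gold ≈ 25.762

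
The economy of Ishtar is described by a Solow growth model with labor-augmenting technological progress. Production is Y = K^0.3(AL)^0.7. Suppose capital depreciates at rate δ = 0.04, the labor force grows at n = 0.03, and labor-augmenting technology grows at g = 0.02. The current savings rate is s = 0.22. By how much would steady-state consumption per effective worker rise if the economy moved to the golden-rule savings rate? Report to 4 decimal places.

Δc ≈ 0.0286

Capital per effective worker breaks even when investment replaces (n + g + δ)·k; here n + g + δ = 0.09.
Current steady state (s = 0.22): k* = (0.22/0.09)^(1/0.7) ≈ 3.5854, y* = 3.5854^0.3 ≈ 1.4668, c* = (1−0.22)·1.4668 ≈ 1.1441.
At the golden rule the marginal product of capital equals n+g+δ: 0.3·k^(0.3−1) = 0.09. Solving, k_gold = (0.3/0.09)^(1/0.7) ≈ 5.5843.
y_gold = 5.5843^0.3 ≈ 1.6753, c_gold = y_gold − 0.09·k_gold ≈ 1.1727.
Gain: Δc = 1.1727 − 1.1441 ≈ 0.0286.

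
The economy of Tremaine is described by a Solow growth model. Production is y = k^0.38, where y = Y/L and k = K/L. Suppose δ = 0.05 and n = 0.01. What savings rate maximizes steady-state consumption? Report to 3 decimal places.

The effective depreciation rate is n + δ = 0.01 + 0.05 = 0.06.
At the golden rule MPK = n+δ, and in any Cobb-Douglas steady state s = (n+δ)·k/y = MPK·k/y = capital's share 0.38.

s_gold = 0.380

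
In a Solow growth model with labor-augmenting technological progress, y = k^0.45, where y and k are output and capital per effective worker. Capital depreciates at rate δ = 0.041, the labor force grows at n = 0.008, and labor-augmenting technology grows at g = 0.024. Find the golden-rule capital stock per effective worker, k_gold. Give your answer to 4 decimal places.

k_gold ≈ 27.3000

n + g + δ = 0.008 + 0.024 + 0.041 = 0.073.
Setting f'(k) = n+g+δ gives 0.45·k^(0.45−1) = 0.073, hence k_gold = (0.45/0.073)^(1/0.55) ≈ 27.3000.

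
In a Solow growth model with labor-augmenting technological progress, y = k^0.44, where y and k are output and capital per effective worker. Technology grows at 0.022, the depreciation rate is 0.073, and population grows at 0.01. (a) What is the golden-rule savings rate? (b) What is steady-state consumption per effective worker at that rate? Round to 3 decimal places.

The effective depreciation rate is n + g + δ = 0.01 + 0.022 + 0.073 = 0.105.
For Cobb-Douglas, s_gold equals capital's share: s_gold = 0.44.
Setting f'(k) = n+g+δ gives 0.44·k^(0.44−1) = 0.105, hence k_gold = (0.44/0.105)^(1/0.56) ≈ 12.9177.
y_gold = 12.9177^0.44 ≈ 3.0826; c_gold = (1−0.44)·y_gold ≈ 1.7263.

(a) s_gold = 0.440; (b) c_gold ≈ 1.726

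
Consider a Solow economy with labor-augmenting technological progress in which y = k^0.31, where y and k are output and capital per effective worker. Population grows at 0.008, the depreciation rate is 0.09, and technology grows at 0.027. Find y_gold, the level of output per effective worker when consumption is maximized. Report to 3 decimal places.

Capital per effective worker breaks even when investment replaces (n + g + δ)·k; here n + g + δ = 0.125.
Golden rule sets MPK = n+g+δ: 0.31·k^(0.31−1) = 0.125, so k_gold = (0.31/0.125)^(1/0.69) ≈ 3.7297.
Output: y_gold = k_gold^0.31 = 3.7297^0.31 ≈ 1.5039.

y_gold ≈ 1.504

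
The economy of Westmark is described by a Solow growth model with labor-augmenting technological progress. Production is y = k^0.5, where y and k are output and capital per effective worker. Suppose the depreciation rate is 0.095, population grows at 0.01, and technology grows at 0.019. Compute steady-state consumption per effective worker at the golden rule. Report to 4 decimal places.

c_gold ≈ 2.0161

The effective depreciation rate is n + g + δ = 0.01 + 0.019 + 0.095 = 0.124.
Golden rule sets MPK = n+g+δ: 0.5·k^(0.5−1) = 0.124, so k_gold = (0.5/0.124)^(1/0.5) ≈ 16.2591.
y_gold = 16.2591^0.5 ≈ 4.0323.
c_gold = y_gold − (n+g+δ)·k_gold = 4.0323 − 0.124·16.2591 ≈ 2.0161.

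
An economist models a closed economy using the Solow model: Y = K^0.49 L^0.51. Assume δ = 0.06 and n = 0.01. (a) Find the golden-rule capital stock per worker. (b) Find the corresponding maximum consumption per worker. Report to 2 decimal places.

Break-even investment rate: n + δ = 0.01 + 0.06 = 0.07.
At the golden rule the marginal product of capital equals n+δ: 0.49·k^(0.49−1) = 0.07. Solving, k_gold = (0.49/0.07)^(1/0.51) ≈ 45.3999.
y_gold = 45.3999^0.49 ≈ 6.4857; c_gold = y_gold − 0.07·k_gold ≈ 3.3077.

(a) k_gold ≈ 45.40; (b) c_gold ≈ 3.31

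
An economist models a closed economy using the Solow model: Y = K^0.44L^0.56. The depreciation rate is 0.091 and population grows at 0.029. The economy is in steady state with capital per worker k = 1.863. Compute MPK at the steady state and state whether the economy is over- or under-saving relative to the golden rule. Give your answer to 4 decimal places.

n + δ = 0.029 + 0.091 = 0.12.
MPK = 0.44·k^(0.44−1) = 0.44·1.863^(-0.56) ≈ 0.3106.
MPK > 0.12, so the economy is dynamically efficient (under-saving).

under-saving; MPK ≈ 0.3106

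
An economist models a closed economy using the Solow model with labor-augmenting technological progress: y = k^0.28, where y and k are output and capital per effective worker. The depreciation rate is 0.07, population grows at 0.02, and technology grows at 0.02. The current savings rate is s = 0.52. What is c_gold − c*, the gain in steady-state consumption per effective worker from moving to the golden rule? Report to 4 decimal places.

Break-even investment rate: n + g + δ = 0.02 + 0.02 + 0.07 = 0.11.
Current steady state (s = 0.52): k* = (0.52/0.11)^(1/0.72) ≈ 8.6489, y* = 8.6489^0.28 ≈ 1.8296, c* = (1−0.52)·1.8296 ≈ 0.8782.
Setting f'(k) = n+g+δ gives 0.28·k^(0.28−1) = 0.11, hence k_gold = (0.28/0.11)^(1/0.72) ≈ 3.6607.
y_gold = 3.6607^0.28 ≈ 1.4381, c_gold = y_gold − 0.11·k_gold ≈ 1.0355.
Gain: Δc = 1.0355 − 0.8782 ≈ 0.1573.

Δc ≈ 0.1573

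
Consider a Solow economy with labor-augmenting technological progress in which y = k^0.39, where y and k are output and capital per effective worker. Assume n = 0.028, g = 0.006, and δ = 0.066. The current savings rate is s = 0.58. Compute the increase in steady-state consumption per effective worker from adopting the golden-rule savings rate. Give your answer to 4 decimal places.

Δc ≈ 0.1640

Capital per effective worker breaks even when investment replaces (n + g + δ)·k; here n + g + δ = 0.1.
Current steady state (s = 0.58): k* = (0.58/0.1)^(1/0.61) ≈ 17.8452, y* = 17.8452^0.39 ≈ 3.0768, c* = (1−0.58)·3.0768 ≈ 1.2922.
Golden rule sets MPK = n+g+δ: 0.39·k^(0.39−1) = 0.1, so k_gold = (0.39/0.1)^(1/0.61) ≈ 9.3102.
y_gold = 9.3102^0.39 ≈ 2.3872, c_gold = y_gold − 0.1·k_gold ≈ 1.4562.
Gain: Δc = 1.4562 − 1.2922 ≈ 0.1640.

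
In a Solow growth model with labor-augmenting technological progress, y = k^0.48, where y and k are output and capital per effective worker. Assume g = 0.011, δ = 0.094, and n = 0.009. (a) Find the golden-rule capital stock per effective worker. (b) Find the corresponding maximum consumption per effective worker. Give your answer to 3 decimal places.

(a) k_gold ≈ 15.873; (b) c_gold ≈ 1.960

The effective depreciation rate is n + g + δ = 0.009 + 0.011 + 0.094 = 0.114.
At the golden rule the marginal product of capital equals n+g+δ: 0.48·k^(0.48−1) = 0.114. Solving, k_gold = (0.48/0.114)^(1/0.52) ≈ 15.8726.
y_gold = 15.8726^0.48 ≈ 3.7697; c_gold = y_gold − 0.114·k_gold ≈ 1.9603.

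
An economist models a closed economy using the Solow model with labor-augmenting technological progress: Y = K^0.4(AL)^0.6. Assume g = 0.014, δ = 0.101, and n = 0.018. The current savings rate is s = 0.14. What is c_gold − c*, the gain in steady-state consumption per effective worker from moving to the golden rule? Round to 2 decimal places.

Δc ≈ 0.36

Break-even investment rate: n + g + δ = 0.018 + 0.014 + 0.101 = 0.133.
Current steady state (s = 0.14): k* = (0.14/0.133)^(1/0.6) ≈ 1.0892, y* = 1.0892^0.4 ≈ 1.0348, c* = (1−0.14)·1.0348 ≈ 0.8899.
At the golden rule the marginal product of capital equals n+g+δ: 0.4·k^(0.4−1) = 0.133. Solving, k_gold = (0.4/0.133)^(1/0.6) ≈ 6.2663.
y_gold = 6.2663^0.4 ≈ 2.0836, c_gold = y_gold − 0.133·k_gold ≈ 1.2501.
Gain: Δc = 1.2501 − 0.8899 ≈ 0.3602.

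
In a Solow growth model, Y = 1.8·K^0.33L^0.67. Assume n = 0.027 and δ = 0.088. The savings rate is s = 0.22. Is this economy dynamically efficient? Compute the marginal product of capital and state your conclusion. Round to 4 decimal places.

dynamically efficient; MPK ≈ 0.1725

The effective depreciation rate is n + δ = 0.027 + 0.088 = 0.115.
Steady-state k*: s·A·k^0.33 = 0.115·k gives k* = (0.22·1.8/0.115)^(1/0.67) ≈ 6.3312.
MPK = 0.33·1.8·6.3312^(-0.67) ≈ 0.1725.
MPK > n+δ = 0.115, so the economy is dynamically efficient (under-saving).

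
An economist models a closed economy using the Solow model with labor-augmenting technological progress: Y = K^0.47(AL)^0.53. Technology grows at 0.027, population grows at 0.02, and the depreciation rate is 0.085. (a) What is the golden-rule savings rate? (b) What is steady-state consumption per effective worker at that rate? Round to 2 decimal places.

(a) s_gold = 0.47; (b) c_gold ≈ 1.63

n + g + δ = 0.02 + 0.027 + 0.085 = 0.132.
For Cobb-Douglas, s_gold equals capital's share: s_gold = 0.47.
Setting f'(k) = n+g+δ gives 0.47·k^(0.47−1) = 0.132, hence k_gold = (0.47/0.132)^(1/0.53) ≈ 10.9802.
y_gold = 10.9802^0.47 ≈ 3.0838; c_gold = (1−0.47)·y_gold ≈ 1.6344.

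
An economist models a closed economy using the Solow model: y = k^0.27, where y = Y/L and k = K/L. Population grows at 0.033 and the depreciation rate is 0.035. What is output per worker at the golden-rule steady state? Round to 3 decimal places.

The effective depreciation rate is n + δ = 0.033 + 0.035 = 0.068.
Setting f'(k) = n+δ gives 0.27·k^(0.27−1) = 0.068, hence k_gold = (0.27/0.068)^(1/0.73) ≈ 6.6122.
Output: y_gold = k_gold^0.27 = 6.6122^0.27 ≈ 1.6653.

y_gold ≈ 1.665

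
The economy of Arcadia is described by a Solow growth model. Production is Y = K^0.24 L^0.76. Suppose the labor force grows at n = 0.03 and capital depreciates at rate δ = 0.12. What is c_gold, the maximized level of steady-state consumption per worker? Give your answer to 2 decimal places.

Break-even investment rate: n + δ = 0.03 + 0.12 = 0.15.
At the golden rule the marginal product of capital equals n+δ: 0.24·k^(0.24−1) = 0.15. Solving, k_gold = (0.24/0.15)^(1/0.76) ≈ 1.8560.
y_gold = 1.8560^0.24 ≈ 1.1600.
c_gold = y_gold − (n+δ)·k_gold = 1.1600 − 0.15·1.8560 ≈ 0.8816.

c_gold ≈ 0.88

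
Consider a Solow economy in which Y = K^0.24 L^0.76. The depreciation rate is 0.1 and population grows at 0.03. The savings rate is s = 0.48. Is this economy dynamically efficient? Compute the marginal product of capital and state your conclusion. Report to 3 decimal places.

Capital per worker breaks even when investment replaces (n + δ)·k; here n + δ = 0.13.
Steady-state k*: s·k^0.24 = 0.13·k gives k* = (0.48/0.13)^(1/0.76) ≈ 5.5776.
MPK = 0.24·5.5776^(-0.76) ≈ 0.0650.
MPK < n+δ = 0.13, so the economy is dynamically inefficient (over-saving).

dynamically inefficient; MPK ≈ 0.065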